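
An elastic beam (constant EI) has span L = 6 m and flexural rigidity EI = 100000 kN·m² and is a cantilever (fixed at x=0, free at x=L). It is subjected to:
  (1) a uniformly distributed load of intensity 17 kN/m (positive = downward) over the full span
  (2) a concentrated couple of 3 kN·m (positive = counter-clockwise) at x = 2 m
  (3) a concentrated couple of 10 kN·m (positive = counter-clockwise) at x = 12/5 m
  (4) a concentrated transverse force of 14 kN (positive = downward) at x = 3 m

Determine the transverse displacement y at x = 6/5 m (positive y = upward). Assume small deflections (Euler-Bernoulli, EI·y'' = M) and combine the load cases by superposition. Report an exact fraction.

Load 1 — uniform load w=17 kN/m over full span:
  y_1 = -wx²(x²-4Lx+6L²)/(24EI) = -17·(6/5)²·((6/5)²-4·6·(6/5)+6·6²)/(24·100000) = -60129/31250000 m
Load 2 — applied couple M₀=3 kN·m at a=2 m (b=L-a=4):
  y_2 = M₀x²/(2EI)  [x≤a] = 3·(6/5)²/(2·100000) = 27/1250000 m
Load 3 — applied couple M₀=10 kN·m at a=12/5 m (b=L-a=18/5):
  y_3 = M₀x²/(2EI)  [x≤a] = 10·(6/5)²/(2·100000) = 9/125000 m
Load 4 — point force P=14 kN at a=3 m (b=L-a=3):
  y_4 = -Px²(3a-x)/(6EI)  [x≤a] = -14·(6/5)²·(3·3-(6/5))/(6·100000) = -819/3125000 m
Superposition: y = Σ y_i = -32697/15625000 m ≈ -0.002093 m

y(6/5) = -32697/15625000 m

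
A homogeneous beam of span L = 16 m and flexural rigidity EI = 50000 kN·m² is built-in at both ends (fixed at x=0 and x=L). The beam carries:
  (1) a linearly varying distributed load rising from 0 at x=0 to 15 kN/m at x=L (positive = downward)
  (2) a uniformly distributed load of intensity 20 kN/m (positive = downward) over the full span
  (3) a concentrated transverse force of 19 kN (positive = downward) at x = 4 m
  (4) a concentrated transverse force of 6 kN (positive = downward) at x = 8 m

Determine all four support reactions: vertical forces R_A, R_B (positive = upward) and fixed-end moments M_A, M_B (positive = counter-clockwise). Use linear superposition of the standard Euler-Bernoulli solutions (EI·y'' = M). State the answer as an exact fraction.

R_A = 6881/32 kN, M_A = 7313/12 kN·m, R_B = 7999/32 kN, M_B = -7739/12 kN·m

Load 1 — triangular load w₀=15 kN/m (0→w₀ over full span):
  R_A = 3w₀L/20 = 3·15·16/20 = 36 kN
  M_A = w₀L²/30 = 15·16²/30 = 128 kN·m
  R_B = 7w₀L/20 = 7·15·16/20 = 84 kN
  M_B = -w₀L²/20 = -15·16²/20 = -192 kN·m
Load 2 — uniform load w=20 kN/m over full span:
  R_A = wL/2 = 20·16/2 = 160 kN
  M_A = wL²/12 = 20·16²/12 = 1280/3 kN·m
  R_B = wL/2 = 20·16/2 = 160 kN
  M_B = -wL²/12 = -20·16²/12 = -1280/3 kN·m
Load 3 — point force P=19 kN at a=4 m (b=L-a=12):
  R_A = Pb²(3a+b)/L³ = 19·12²·(3·4+12)/16³ = 513/32 kN
  M_A = Pab²/L² = 19·4·12²/16² = 171/4 kN·m
  R_B = Pa²(a+3b)/L³ = 19·4²·(4+3·12)/16³ = 95/32 kN
  M_B = -Pa²b/L² = -19·4²·12/16² = -57/4 kN·m
Load 4 — point force P=6 kN at a=8 m (b=L-a=8):
  R_A = Pb²(3a+b)/L³ = 6·8²·(3·8+8)/16³ = 3 kN
  M_A = Pab²/L² = 6·8·8²/16² = 12 kN·m
  R_B = Pa²(a+3b)/L³ = 6·8²·(8+3·8)/16³ = 3 kN
  M_B = -Pa²b/L² = -6·8²·8/16² = -12 kN·m
Superposition: R_A = 6881/32 kN, M_A = 7313/12 kN·m, R_B = 7999/32 kN, M_B = -7739/12 kN·m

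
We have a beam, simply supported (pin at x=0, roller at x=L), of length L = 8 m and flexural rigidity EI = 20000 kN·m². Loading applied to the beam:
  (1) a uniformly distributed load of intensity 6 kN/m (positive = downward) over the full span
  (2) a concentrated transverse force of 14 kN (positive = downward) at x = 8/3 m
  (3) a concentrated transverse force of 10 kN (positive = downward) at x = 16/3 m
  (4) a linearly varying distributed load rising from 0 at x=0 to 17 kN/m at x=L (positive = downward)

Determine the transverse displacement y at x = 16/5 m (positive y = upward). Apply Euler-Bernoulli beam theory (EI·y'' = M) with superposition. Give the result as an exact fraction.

y(16/5) = -37089808/791015625 m

Load 1 — uniform load w=6 kN/m over full span:
  y_1 = -wx(L³-2Lx²+x³)/(24EI) = -6·(16/5)·(8³-2·8·(16/5)²+(16/5)³)/(24·20000) = -5952/390625 m
Load 2 — point force P=14 kN at a=8/3 m (b=L-a=16/3):
  y_2 = -Pa(L-x)(2Lx-a²-x²)/(6LEI)  [x>a] = -14·(8/3)·(8-(16/5))·(2·8·(16/5)-(8/3)²-(16/5)²)/(6·8·20000) = -13328/2109375 m
Load 3 — point force P=10 kN at a=16/3 m (b=L-a=8/3):
  y_3 = -Pbx(L²-b²-x²)/(6LEI)  [x≤a] = -10·(8/3)·(16/5)·(8²-(8/3)²-(16/5)²)/(6·8·20000) = -5248/1265625 m
Load 4 — triangular load w₀=17 kN/m (0→w₀ over full span):
  y_4 = -w₀x(7L⁴-10L²x²+3x⁴)/(360LEI) = -17·(16/5)·(7·8⁴-10·8²·(16/5)²+3·(16/5)⁴)/(360·8·20000) = -620704/29296875 m
Superposition: y = Σ y_i = -37089808/791015625 m ≈ -0.046889 m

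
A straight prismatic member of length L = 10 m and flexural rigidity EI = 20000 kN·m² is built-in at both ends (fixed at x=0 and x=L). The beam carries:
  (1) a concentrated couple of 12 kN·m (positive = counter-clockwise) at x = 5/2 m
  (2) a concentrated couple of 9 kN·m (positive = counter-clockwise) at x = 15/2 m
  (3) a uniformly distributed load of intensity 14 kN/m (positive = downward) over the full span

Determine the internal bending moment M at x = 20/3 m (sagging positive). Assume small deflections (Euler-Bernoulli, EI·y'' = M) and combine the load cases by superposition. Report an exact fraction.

M(20/3) = 6059/144 kN·m

Load 1 — applied couple M₀=12 kN·m at a=5/2 m (b=L-a=15/2):
  M_1 = R_Ax - M_A - M₀  [x>a] with R_A=27/20, M_A=-9/4 = (27/20)·(20/3) - (-9/4) - 12 = -3/4 kN·m
Load 2 — applied couple M₀=9 kN·m at a=15/2 m (b=L-a=5/2):
  M_2 = R_Ax - M_A  [x≤a] with R_A=81/80, M_A=45/16 = (81/80)·(20/3) - (45/16) = 63/16 kN·m
Load 3 — uniform load w=14 kN/m over full span:
  M_3 = wLx/2 - wL²/12 - wx²/2 = 14·10·(20/3)/2 - 14·10²/12 - 14·(20/3)²/2 = 350/9 kN·m
Superposition: M = Σ M_i = 6059/144 kN·m ≈ 42.076389 kN·m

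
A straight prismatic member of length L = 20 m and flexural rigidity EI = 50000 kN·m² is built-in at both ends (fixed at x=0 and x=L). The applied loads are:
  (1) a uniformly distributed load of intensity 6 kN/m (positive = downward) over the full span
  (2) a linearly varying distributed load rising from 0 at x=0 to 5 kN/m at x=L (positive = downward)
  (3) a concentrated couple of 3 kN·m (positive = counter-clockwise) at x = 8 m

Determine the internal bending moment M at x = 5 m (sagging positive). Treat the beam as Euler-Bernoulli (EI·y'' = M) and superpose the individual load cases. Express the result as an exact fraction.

Load 1 — uniform load w=6 kN/m over full span:
  M_1 = wLx/2 - wL²/12 - wx²/2 = 6·20·5/2 - 6·20²/12 - 6·5²/2 = 25 kN·m
Load 2 — triangular load w₀=5 kN/m (0→w₀ over full span):
  M_2 = 3w₀Lx/20 - w₀L²/30 - w₀x³/(6L) = 3·5·20·5/20 - 5·20²/30 - 5·5³/(6·20) = 25/8 kN·m
Load 3 — applied couple M₀=3 kN·m at a=8 m (b=L-a=12):
  M_3 = R_Ax - M_A  [x≤a] with R_A=27/125, M_A=9/25 = (27/125)·5 - (9/25) = 18/25 kN·m
Superposition: M = Σ M_i = 5769/200 kN·m ≈ 28.845000 kN·m

M(5) = 5769/200 kN·m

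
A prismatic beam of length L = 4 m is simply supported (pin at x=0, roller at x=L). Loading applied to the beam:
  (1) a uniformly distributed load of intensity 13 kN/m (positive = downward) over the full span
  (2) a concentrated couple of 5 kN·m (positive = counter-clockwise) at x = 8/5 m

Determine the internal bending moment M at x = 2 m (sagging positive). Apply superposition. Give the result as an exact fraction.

Load 1 — uniform load w=13 kN/m over full span:
  M_1 = wx(L-x)/2 = 13·2·(4-2)/2 = 26 kN·m
Load 2 — applied couple M₀=5 kN·m at a=8/5 m (b=L-a=12/5):
  M_2 = M₀x/L - M₀  [x>a] = 5·2/4 - 5 = -5/2 kN·m
Superposition: M = Σ M_i = 47/2 kN·m ≈ 23.500000 kN·m

M(2) = 47/2 kN·m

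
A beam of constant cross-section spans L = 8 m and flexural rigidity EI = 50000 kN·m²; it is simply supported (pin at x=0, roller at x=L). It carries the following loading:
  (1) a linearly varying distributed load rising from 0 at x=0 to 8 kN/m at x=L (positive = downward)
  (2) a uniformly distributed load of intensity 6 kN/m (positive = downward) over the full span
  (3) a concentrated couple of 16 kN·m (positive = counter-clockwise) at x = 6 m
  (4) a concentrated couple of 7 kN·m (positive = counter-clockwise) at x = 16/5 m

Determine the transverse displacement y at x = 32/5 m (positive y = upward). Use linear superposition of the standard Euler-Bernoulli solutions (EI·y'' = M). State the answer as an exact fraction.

y(32/5) = -332898/48828125 m

Load 1 — triangular load w₀=8 kN/m (0→w₀ over full span):
  y_1 = -w₀x(7L⁴-10L²x²+3x⁴)/(360LEI) = -8·(32/5)·(7·8⁴-10·8²·(32/5)²+3·(32/5)⁴)/(360·8·50000) = -130048/48828125 m
Load 2 — uniform load w=6 kN/m over full span:
  y_2 = -wx(L³-2Lx²+x³)/(24EI) = -6·(32/5)·(8³-2·8·(32/5)²+(32/5)³)/(24·50000) = -7424/1953125 m
Load 3 — applied couple M₀=16 kN·m at a=6 m (b=L-a=2):
  y_3 = (M₀x³/(6L)-M₀(x-a)²/2+C₁x)/EI  [x>a] with C₁=M₀(3b²-L²)/(6L)=-52/3 = (16·(32/5)³/(6·8)-16·((32/5)-6)²/2+(-52/3)·(32/5))/50000 = -194/390625 m
Load 4 — applied couple M₀=7 kN·m at a=16/5 m (b=L-a=24/5):
  y_4 = (M₀x³/(6L)-M₀(x-a)²/2+C₁x)/EI  [x>a] with C₁=M₀(3b²-L²)/(6L)=56/75 = (7·(32/5)³/(6·8)-7·((32/5)-(16/5))²/2+(56/75)·(32/5))/50000 = 56/390625 m
Superposition: y = Σ y_i = -332898/48828125 m ≈ -0.006818 m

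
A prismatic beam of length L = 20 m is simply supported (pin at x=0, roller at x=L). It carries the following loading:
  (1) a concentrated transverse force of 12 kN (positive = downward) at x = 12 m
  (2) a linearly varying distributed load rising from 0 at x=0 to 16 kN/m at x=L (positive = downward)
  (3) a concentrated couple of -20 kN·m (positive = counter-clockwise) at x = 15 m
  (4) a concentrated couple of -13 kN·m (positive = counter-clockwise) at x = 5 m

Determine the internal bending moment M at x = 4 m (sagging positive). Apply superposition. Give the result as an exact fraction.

M(4) = 1087/5 kN·m

Load 1 — point force P=12 kN at a=12 m (b=L-a=8):
  M_1 = Pbx/L  [x≤a] = 12·8·4/20 = 96/5 kN·m
Load 2 — triangular load w₀=16 kN/m (0→w₀ over full span):
  M_2 = w₀Lx/6 - w₀x³/(6L) = 16·20·4/6 - 16·4³/(6·20) = 1024/5 kN·m
Load 3 — applied couple M₀=-20 kN·m at a=15 m (b=L-a=5):
  M_3 = M₀x/L  [x≤a] = (-20)·4/20 = -4 kN·m
Load 4 — applied couple M₀=-13 kN·m at a=5 m (b=L-a=15):
  M_4 = M₀x/L  [x≤a] = (-13)·4/20 = -13/5 kN·m
Superposition: M = Σ M_i = 1087/5 kN·m ≈ 217.400000 kN·m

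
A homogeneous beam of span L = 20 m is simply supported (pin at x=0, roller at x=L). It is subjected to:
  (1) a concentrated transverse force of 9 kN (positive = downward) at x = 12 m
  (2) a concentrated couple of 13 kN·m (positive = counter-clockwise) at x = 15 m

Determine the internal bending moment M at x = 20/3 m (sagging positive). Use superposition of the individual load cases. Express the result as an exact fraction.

Load 1 — point force P=9 kN at a=12 m (b=L-a=8):
  M_1 = Pbx/L  [x≤a] = 9·8·(20/3)/20 = 24 kN·m
Load 2 — applied couple M₀=13 kN·m at a=15 m (b=L-a=5):
  M_2 = M₀x/L  [x≤a] = 13·(20/3)/20 = 13/3 kN·m
Superposition: M = Σ M_i = 85/3 kN·m ≈ 28.333333 kN·m

M(20/3) = 85/3 kN·m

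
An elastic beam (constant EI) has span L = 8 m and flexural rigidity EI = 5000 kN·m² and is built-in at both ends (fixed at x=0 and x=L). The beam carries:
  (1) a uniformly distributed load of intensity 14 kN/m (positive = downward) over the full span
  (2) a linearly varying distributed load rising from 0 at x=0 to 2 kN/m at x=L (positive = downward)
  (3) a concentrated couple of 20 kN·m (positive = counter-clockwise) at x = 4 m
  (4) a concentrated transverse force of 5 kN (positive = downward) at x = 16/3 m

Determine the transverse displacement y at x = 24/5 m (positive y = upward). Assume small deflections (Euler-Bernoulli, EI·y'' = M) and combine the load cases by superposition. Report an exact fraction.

y(24/5) = -298768/9765625 m

Load 1 — uniform load w=14 kN/m over full span:
  y_1 = -wx²(L-x)²/(24EI) = -14·(24/5)²·(8-(24/5))²/(24·5000) = -10752/390625 m
Load 2 — triangular load w₀=2 kN/m (0→w₀ over full span):
  y_2 = -w₀x²(L-x)²(x+2L)/(120LEI) = -2·(24/5)²·(8-(24/5))²·((24/5)+2·8)/(120·8·5000) = -19968/9765625 m
Load 3 — applied couple M₀=20 kN·m at a=4 m (b=L-a=4):
  y_3 = (R_Ax³/6 - M_Ax²/2 - M₀(x-a)²/2)/EI  [x>a] with R_A=15/4, M_A=5 = ((15/4)·(24/5)³/6 - 5·(24/5)²/2 - 20·((24/5)-4)²/2)/5000 = 16/15625 m
Load 4 — point force P=5 kN at a=16/3 m (b=L-a=8/3):
  y_4 = -Pb²x²(3aL-(3a+b)x)/(6L³EI)  [x≤a] = -5·(8/3)²·(24/5)²·(3·(16/3)·8-(3·(16/3)+(8/3))·(24/5))/(6·8³·5000) = -32/15625 m
Superposition: y = Σ y_i = -298768/9765625 m ≈ -0.030594 m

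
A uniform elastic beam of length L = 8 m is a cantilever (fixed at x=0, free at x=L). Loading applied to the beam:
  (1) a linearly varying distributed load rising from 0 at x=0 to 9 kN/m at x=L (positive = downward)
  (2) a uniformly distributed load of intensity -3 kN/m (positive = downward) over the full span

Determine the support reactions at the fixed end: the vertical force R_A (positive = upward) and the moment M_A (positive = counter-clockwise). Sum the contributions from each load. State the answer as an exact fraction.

R_A = 12 kN, M_A = 96 kN·m

Load 1 — triangular load w₀=9 kN/m (0→w₀ over full span):
  R_A = w₀L/2 = 9·8/2 = 36 kN
  M_A = w₀L²/3 = 9·8²/3 = 192 kN·m
Load 2 — uniform load w=-3 kN/m over full span:
  R_A = wL = (-3)·8 = -24 kN
  M_A = wL²/2 = (-3)·8²/2 = -96 kN·m
Superposition: R_A = 12 kN, M_A = 96 kN·m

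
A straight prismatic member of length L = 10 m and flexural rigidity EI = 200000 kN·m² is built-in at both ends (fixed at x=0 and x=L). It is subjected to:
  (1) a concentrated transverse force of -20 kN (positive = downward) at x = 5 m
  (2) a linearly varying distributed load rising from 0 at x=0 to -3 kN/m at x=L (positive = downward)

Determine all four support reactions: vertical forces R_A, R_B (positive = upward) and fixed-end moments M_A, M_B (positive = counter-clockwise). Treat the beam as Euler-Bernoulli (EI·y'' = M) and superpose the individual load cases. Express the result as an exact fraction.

Load 1 — point force P=-20 kN at a=5 m (b=L-a=5):
  R_A = Pb²(3a+b)/L³ = (-20)·5²·(3·5+5)/10³ = -10 kN
  M_A = Pab²/L² = (-20)·5·5²/10² = -25 kN·m
  R_B = Pa²(a+3b)/L³ = (-20)·5²·(5+3·5)/10³ = -10 kN
  M_B = -Pa²b/L² = -(-20)·5²·5/10² = 25 kN·m
Load 2 — triangular load w₀=-3 kN/m (0→w₀ over full span):
  R_A = 3w₀L/20 = 3·(-3)·10/20 = -9/2 kN
  M_A = w₀L²/30 = (-3)·10²/30 = -10 kN·m
  R_B = 7w₀L/20 = 7·(-3)·10/20 = -21/2 kN
  M_B = -w₀L²/20 = -(-3)·10²/20 = 15 kN·m
Superposition: R_A = -29/2 kN, M_A = -35 kN·m, R_B = -41/2 kN, M_B = 40 kN·m

R_A = -29/2 kN, M_A = -35 kN·m, R_B = -41/2 kN, M_B = 40 kN·m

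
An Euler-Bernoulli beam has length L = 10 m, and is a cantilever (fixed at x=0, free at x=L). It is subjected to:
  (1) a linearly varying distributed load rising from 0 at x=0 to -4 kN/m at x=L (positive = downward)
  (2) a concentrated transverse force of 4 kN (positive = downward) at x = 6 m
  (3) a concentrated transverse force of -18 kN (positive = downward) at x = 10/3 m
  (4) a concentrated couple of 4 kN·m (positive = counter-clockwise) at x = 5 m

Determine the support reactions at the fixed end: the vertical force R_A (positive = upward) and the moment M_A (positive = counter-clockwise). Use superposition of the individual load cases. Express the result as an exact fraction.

Load 1 — triangular load w₀=-4 kN/m (0→w₀ over full span):
  R_A = w₀L/2 = (-4)·10/2 = -20 kN
  M_A = w₀L²/3 = (-4)·10²/3 = -400/3 kN·m
Load 2 — point force P=4 kN at a=6 m (b=L-a=4):
  R_A = P = 4 kN
  M_A = Pa = 4·6 = 24 kN·m
Load 3 — point force P=-18 kN at a=10/3 m (b=L-a=20/3):
  R_A = P = (-18) = -18 kN
  M_A = Pa = (-18)·(10/3) = -60 kN·m
Load 4 — applied couple M₀=4 kN·m at a=5 m (b=L-a=5):
  R_A = 0 kN
  M_A = -M₀ = -4 kN·m
Superposition: R_A = -34 kN, M_A = -520/3 kN·m

R_A = -34 kN, M_A = -520/3 kN·m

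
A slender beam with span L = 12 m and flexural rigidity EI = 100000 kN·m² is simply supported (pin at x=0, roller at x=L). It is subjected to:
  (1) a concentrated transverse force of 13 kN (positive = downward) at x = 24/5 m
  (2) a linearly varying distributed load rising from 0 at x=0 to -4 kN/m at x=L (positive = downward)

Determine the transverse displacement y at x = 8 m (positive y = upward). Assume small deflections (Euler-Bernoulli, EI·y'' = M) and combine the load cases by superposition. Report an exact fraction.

Load 1 — point force P=13 kN at a=24/5 m (b=L-a=36/5):
  y_1 = -Pa(L-x)(2Lx-a²-x²)/(6LEI)  [x>a] = -13·(24/5)·(12-8)·(2·12·8-(24/5)²-8²)/(6·12·100000) = -4264/1171875 m
Load 2 — triangular load w₀=-4 kN/m (0→w₀ over full span):
  y_2 = -w₀x(7L⁴-10L²x²+3x⁴)/(360LEI) = -(-4)·8·(7·12⁴-10·12²·8²+3·8⁴)/(360·12·100000) = 136/28125 m
Superposition: y = Σ y_i = 4208/3515625 m ≈ 0.001197 m

y(8) = 4208/3515625 m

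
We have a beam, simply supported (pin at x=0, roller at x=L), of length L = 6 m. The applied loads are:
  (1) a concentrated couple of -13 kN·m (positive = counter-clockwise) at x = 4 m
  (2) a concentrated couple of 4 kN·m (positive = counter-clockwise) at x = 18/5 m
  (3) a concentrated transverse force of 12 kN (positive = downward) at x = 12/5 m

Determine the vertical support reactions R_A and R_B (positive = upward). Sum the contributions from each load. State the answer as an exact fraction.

Load 1 — applied couple M₀=-13 kN·m at a=4 m (b=L-a=2):
  R_A = M₀/L = (-13)/6 = -13/6 kN
  R_B = -M₀/L = -(-13)/6 = 13/6 kN
Load 2 — applied couple M₀=4 kN·m at a=18/5 m (b=L-a=12/5):
  R_A = M₀/L = 4/6 = 2/3 kN
  R_B = -M₀/L = -4/6 = -2/3 kN
Load 3 — point force P=12 kN at a=12/5 m (b=L-a=18/5):
  R_A = Pb/L = 12·(18/5)/6 = 36/5 kN
  R_B = Pa/L = 12·(12/5)/6 = 24/5 kN
Superposition: R_A = 57/10 kN, R_B = 63/10 kN

R_A = 57/10 kN, R_B = 63/10 kN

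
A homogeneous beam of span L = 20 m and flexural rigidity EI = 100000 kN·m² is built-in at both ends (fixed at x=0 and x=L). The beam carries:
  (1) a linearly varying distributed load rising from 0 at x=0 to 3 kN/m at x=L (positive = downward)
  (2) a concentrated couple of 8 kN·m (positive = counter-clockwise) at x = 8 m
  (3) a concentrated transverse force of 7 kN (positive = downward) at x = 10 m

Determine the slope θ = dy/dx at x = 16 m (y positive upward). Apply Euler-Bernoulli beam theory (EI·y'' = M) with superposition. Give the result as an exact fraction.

Load 1 — triangular load w₀=3 kN/m (0→w₀ over full span):
  θ_1 = -w₀(2x(L-x)(L-2x)(x+2L)+x²(L-x)²)/(120LEI) = -3·(2·16·(20-16)·(20-2·16)·(16+2·20)+16²·(20-16)²)/(120·20·100000) = 16/15625 rad
Load 2 — applied couple M₀=8 kN·m at a=8 m (b=L-a=12):
  θ_2 = (R_Ax²/2 - M_Ax - M₀(x-a))/EI  [x>a] with R_A=72/125, M_A=24/25 = ((72/125)·16²/2 - (24/25)·16 - 8·(16-8))/100000 = -22/390625 rad
Load 3 — point force P=7 kN at a=10 m (b=L-a=10):
  θ_3 = Pa²(L-x)(2bL-(3b+a)(L-x))/(2L³EI)  [x>a] = 7·10²·(20-16)·(2·10·20-(3·10+10)·(20-16))/(2·20³·100000) = 21/50000 rad
Superposition: θ = Σ θ_i = 8673/6250000 rad ≈ 0.001388 rad

θ(16) = 8673/6250000 rad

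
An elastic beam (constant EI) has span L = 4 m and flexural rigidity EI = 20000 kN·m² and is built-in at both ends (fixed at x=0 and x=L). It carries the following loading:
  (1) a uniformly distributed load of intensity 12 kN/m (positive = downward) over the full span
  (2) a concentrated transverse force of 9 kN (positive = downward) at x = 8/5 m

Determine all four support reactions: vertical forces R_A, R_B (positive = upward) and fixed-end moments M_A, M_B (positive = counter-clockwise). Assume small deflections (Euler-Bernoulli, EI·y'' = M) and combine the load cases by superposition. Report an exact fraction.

R_A = 3729/125 kN, M_A = 2648/125 kN·m, R_B = 3396/125 kN, M_B = -2432/125 kN·m

Load 1 — uniform load w=12 kN/m over full span:
  R_A = wL/2 = 12·4/2 = 24 kN
  M_A = wL²/12 = 12·4²/12 = 16 kN·m
  R_B = wL/2 = 12·4/2 = 24 kN
  M_B = -wL²/12 = -12·4²/12 = -16 kN·m
Load 2 — point force P=9 kN at a=8/5 m (b=L-a=12/5):
  R_A = Pb²(3a+b)/L³ = 9·(12/5)²·(3·(8/5)+(12/5))/4³ = 729/125 kN
  M_A = Pab²/L² = 9·(8/5)·(12/5)²/4² = 648/125 kN·m
  R_B = Pa²(a+3b)/L³ = 9·(8/5)²·((8/5)+3·(12/5))/4³ = 396/125 kN
  M_B = -Pa²b/L² = -9·(8/5)²·(12/5)/4² = -432/125 kN·m
Superposition: R_A = 3729/125 kN, M_A = 2648/125 kN·m, R_B = 3396/125 kN, M_B = -2432/125 kN·m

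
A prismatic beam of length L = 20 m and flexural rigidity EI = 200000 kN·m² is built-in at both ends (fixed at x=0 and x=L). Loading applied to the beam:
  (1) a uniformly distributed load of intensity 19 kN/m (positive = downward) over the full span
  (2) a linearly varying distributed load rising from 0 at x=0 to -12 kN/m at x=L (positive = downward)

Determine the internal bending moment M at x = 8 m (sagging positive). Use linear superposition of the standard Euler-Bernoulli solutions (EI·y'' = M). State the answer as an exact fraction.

M(8) = 3028/15 kN·m

Load 1 — uniform load w=19 kN/m over full span:
  M_1 = wLx/2 - wL²/12 - wx²/2 = 19·20·8/2 - 19·20²/12 - 19·8²/2 = 836/3 kN·m
Load 2 — triangular load w₀=-12 kN/m (0→w₀ over full span):
  M_2 = 3w₀Lx/20 - w₀L²/30 - w₀x³/(6L) = 3·(-12)·20·8/20 - (-12)·20²/30 - (-12)·8³/(6·20) = -384/5 kN·m
Superposition: M = Σ M_i = 3028/15 kN·m ≈ 201.866667 kN·m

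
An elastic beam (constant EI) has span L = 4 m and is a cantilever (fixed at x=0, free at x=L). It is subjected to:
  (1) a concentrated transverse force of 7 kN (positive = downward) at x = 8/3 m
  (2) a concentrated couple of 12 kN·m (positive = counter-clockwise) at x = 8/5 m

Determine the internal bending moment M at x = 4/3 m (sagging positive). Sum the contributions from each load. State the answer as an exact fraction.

M(4/3) = 8/3 kN·m

Load 1 — point force P=7 kN at a=8/3 m (b=L-a=4/3):
  M_1 = -P(a-x)  [x≤a] = -7·((8/3)-(4/3)) = -28/3 kN·m
Load 2 — applied couple M₀=12 kN·m at a=8/5 m (b=L-a=12/5):
  M_2 = M₀  [x≤a] = 12 = 12 kN·m
Superposition: M = Σ M_i = 8/3 kN·m ≈ 2.666667 kN·m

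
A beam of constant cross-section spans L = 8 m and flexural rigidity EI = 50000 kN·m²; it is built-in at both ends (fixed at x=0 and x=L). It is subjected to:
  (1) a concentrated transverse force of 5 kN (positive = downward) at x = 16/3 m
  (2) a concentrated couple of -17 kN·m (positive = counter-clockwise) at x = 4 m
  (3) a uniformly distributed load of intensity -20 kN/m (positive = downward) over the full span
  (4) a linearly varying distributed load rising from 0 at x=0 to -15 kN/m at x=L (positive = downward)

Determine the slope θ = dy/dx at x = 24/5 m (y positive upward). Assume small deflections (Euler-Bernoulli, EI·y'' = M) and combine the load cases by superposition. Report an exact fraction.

Load 1 — point force P=5 kN at a=16/3 m (b=L-a=8/3):
  θ_1 = -Pb²x(2aL-(3a+b)x)/(2L³EI)  [x≤a] = -5·(8/3)²·(24/5)·(2·(16/3)·8-(3·(16/3)+(8/3))·(24/5))/(2·8³·50000) = 2/140625 rad
Load 2 — applied couple M₀=-17 kN·m at a=4 m (b=L-a=4):
  θ_2 = (R_Ax²/2 - M_Ax - M₀(x-a))/EI  [x>a] with R_A=-51/16, M_A=-17/4 = ((-51/16)·(24/5)²/2 - (-17/4)·(24/5) - (-17)·((24/5)-4))/50000 = -17/312500 rad
Load 3 — uniform load w=-20 kN/m over full span:
  θ_3 = -wx(L-x)(L-2x)/(12EI) = -(-20)·(24/5)·(8-(24/5))·(8-2·(24/5))/(12·50000) = -64/78125 rad
Load 4 — triangular load w₀=-15 kN/m (0→w₀ over full span):
  θ_4 = -w₀(2x(L-x)(L-2x)(x+2L)+x²(L-x)²)/(120LEI) = -(-15)·(2·(24/5)·(8-(24/5))·(8-2·(24/5))·((24/5)+2·8)+(24/5)²·(8-(24/5))²)/(120·8·50000) = -96/390625 rad
Superposition: θ = Σ θ_i = -15541/14062500 rad ≈ -0.001105 rad

θ(24/5) = -15541/14062500 rad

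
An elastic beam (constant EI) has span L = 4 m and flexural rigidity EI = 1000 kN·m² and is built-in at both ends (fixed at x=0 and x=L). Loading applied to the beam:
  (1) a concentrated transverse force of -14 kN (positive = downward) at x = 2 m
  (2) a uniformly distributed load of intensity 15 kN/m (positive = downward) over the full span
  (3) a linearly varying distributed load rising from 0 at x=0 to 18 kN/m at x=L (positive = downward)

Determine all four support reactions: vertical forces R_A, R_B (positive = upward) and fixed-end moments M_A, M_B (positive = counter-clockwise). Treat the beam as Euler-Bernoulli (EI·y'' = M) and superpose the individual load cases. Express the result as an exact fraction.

Load 1 — point force P=-14 kN at a=2 m (b=L-a=2):
  R_A = Pb²(3a+b)/L³ = (-14)·2²·(3·2+2)/4³ = -7 kN
  M_A = Pab²/L² = (-14)·2·2²/4² = -7 kN·m
  R_B = Pa²(a+3b)/L³ = (-14)·2²·(2+3·2)/4³ = -7 kN
  M_B = -Pa²b/L² = -(-14)·2²·2/4² = 7 kN·m
Load 2 — uniform load w=15 kN/m over full span:
  R_A = wL/2 = 15·4/2 = 30 kN
  M_A = wL²/12 = 15·4²/12 = 20 kN·m
  R_B = wL/2 = 15·4/2 = 30 kN
  M_B = -wL²/12 = -15·4²/12 = -20 kN·m
Load 3 — triangular load w₀=18 kN/m (0→w₀ over full span):
  R_A = 3w₀L/20 = 3·18·4/20 = 54/5 kN
  M_A = w₀L²/30 = 18·4²/30 = 48/5 kN·m
  R_B = 7w₀L/20 = 7·18·4/20 = 126/5 kN
  M_B = -w₀L²/20 = -18·4²/20 = -72/5 kN·m
Superposition: R_A = 169/5 kN, M_A = 113/5 kN·m, R_B = 241/5 kN, M_B = -137/5 kN·m

R_A = 169/5 kN, M_A = 113/5 kN·m, R_B = 241/5 kN, M_B = -137/5 kN·m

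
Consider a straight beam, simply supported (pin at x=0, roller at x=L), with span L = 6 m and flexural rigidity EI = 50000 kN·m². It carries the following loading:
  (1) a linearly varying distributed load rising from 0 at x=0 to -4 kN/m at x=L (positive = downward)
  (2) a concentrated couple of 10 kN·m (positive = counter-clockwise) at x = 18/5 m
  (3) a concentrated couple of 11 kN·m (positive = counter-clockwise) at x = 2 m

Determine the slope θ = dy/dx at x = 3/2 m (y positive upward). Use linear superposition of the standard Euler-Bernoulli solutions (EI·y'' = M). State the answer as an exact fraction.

θ(3/2) = 14251/48000000 rad

Load 1 — triangular load w₀=-4 kN/m (0→w₀ over full span):
  θ_1 = -w₀(7L⁴-30L²x²+15x⁴)/(360LEI) = -(-4)·(7·6⁴-30·6²·(3/2)²+15·(3/2)⁴)/(360·6·50000) = 3981/16000000 rad
Load 2 — applied couple M₀=10 kN·m at a=18/5 m (b=L-a=12/5):
  θ_2 = (M₀x²/(2L)+C₁)/EI  [x≤a] with C₁=M₀(3b²-L²)/(6L)=-26/5 = (10·(3/2)²/(2·6)+(-26/5))/50000 = -133/2000000 rad
Load 3 — applied couple M₀=11 kN·m at a=2 m (b=L-a=4):
  θ_3 = (M₀x²/(2L)+C₁)/EI  [x≤a] with C₁=M₀(3b²-L²)/(6L)=11/3 = (11·(3/2)²/(2·6)+(11/3))/50000 = 11/96000 rad
Superposition: θ = Σ θ_i = 14251/48000000 rad ≈ 0.000297 rad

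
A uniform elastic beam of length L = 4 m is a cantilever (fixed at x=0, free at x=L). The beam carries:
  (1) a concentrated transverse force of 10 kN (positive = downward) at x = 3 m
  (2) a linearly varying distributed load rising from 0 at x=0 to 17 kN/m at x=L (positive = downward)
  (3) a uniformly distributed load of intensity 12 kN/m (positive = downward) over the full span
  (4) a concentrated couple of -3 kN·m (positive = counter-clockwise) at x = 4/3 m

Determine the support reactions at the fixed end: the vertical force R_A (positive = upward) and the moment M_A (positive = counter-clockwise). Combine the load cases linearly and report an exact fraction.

R_A = 92 kN, M_A = 659/3 kN·m

Load 1 — point force P=10 kN at a=3 m (b=L-a=1):
  R_A = P = 10 kN
  M_A = Pa = 10·3 = 30 kN·m
Load 2 — triangular load w₀=17 kN/m (0→w₀ over full span):
  R_A = w₀L/2 = 17·4/2 = 34 kN
  M_A = w₀L²/3 = 17·4²/3 = 272/3 kN·m
Load 3 — uniform load w=12 kN/m over full span:
  R_A = wL = 12·4 = 48 kN
  M_A = wL²/2 = 12·4²/2 = 96 kN·m
Load 4 — applied couple M₀=-3 kN·m at a=4/3 m (b=L-a=8/3):
  R_A = 0 kN
  M_A = -M₀ = -(-3) = 3 kN·m
Superposition: R_A = 92 kN, M_A = 659/3 kN·m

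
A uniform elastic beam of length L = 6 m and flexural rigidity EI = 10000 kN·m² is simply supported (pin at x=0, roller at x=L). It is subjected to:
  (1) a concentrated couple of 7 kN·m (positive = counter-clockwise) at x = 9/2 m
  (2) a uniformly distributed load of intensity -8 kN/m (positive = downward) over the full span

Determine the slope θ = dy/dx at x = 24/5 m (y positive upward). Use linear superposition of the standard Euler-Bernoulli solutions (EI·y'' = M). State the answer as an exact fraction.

θ(24/5) = -102743/20000000 rad

Load 1 — applied couple M₀=7 kN·m at a=9/2 m (b=L-a=3/2):
  θ_1 = (M₀x²/(2L)-M₀(x-a)+C₁)/EI  [x>a] with C₁=M₀(3b²-L²)/(6L)=-91/16 = (7·(24/5)²/(2·6)-7·((24/5)-(9/2))+(-91/16))/10000 = 2261/4000000 rad
Load 2 — uniform load w=-8 kN/m over full span:
  θ_2 = -w(L³-6Lx²+4x³)/(24EI) = -(-8)·(6³-6·6·(24/5)²+4·(24/5)³)/(24·10000) = -891/156250 rad
Superposition: θ = Σ θ_i = -102743/20000000 rad ≈ -0.005137 rad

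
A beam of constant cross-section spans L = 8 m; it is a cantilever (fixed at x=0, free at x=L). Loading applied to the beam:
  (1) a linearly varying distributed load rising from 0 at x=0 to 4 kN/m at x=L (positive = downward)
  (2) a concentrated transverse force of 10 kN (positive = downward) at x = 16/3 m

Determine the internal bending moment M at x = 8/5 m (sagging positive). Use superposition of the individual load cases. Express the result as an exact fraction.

M(8/5) = -12176/125 kN·m

Load 1 — triangular load w₀=4 kN/m (0→w₀ over full span):
  M_1 = w₀Lx/2 - w₀L²/3 - w₀x³/(6L) = 4·8·(8/5)/2 - 4·8²/3 - 4·(8/5)³/(6·8) = -22528/375 kN·m
Load 2 — point force P=10 kN at a=16/3 m (b=L-a=8/3):
  M_2 = -P(a-x)  [x≤a] = -10·((16/3)-(8/5)) = -112/3 kN·m
Superposition: M = Σ M_i = -12176/125 kN·m ≈ -97.408000 kN·m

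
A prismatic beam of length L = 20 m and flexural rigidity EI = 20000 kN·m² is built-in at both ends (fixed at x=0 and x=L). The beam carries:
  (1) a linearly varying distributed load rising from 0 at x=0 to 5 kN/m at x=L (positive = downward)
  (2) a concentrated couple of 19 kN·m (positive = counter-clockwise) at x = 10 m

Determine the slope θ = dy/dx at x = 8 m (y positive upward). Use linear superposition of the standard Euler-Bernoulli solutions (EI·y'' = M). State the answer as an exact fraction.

θ(8) = -221/50000 rad

Load 1 — triangular load w₀=5 kN/m (0→w₀ over full span):
  θ_1 = -w₀(2x(L-x)(L-2x)(x+2L)+x²(L-x)²)/(120LEI) = -5·(2·8·(20-8)·(20-2·8)·(8+2·20)+8²·(20-8)²)/(120·20·20000) = -3/625 rad
Load 2 — applied couple M₀=19 kN·m at a=10 m (b=L-a=10):
  θ_2 = (R_Ax²/2 - M_Ax)/EI  [x≤a] with R_A=57/40, M_A=19/4 = ((57/40)·8²/2 - (19/4)·8)/20000 = 19/50000 rad
Superposition: θ = Σ θ_i = -221/50000 rad ≈ -0.004420 rad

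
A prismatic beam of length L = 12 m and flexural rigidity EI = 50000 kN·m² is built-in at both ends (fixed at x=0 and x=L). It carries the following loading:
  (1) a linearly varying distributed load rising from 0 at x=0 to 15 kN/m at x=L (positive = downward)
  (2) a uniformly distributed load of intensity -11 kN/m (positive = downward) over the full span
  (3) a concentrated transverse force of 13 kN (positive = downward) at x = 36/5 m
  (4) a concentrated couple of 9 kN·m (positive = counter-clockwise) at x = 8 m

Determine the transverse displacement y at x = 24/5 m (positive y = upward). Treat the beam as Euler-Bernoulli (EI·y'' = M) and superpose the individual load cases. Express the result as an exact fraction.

Load 1 — triangular load w₀=15 kN/m (0→w₀ over full span):
  y_1 = -w₀x²(L-x)²(x+2L)/(120LEI) = -15·(24/5)²·(12-(24/5))²·((24/5)+2·12)/(120·12·50000) = -69984/9765625 m
Load 2 — uniform load w=-11 kN/m over full span:
  y_2 = -wx²(L-x)²/(24EI) = -(-11)·(24/5)²·(12-(24/5))²/(24·50000) = 21384/1953125 m
Load 3 — point force P=13 kN at a=36/5 m (b=L-a=24/5):
  y_3 = -Pb²x²(3aL-(3a+b)x)/(6L³EI)  [x≤a] = -13·(24/5)²·(24/5)²·(3·(36/5)·12-(3·(36/5)+(24/5))·(24/5))/(6·12³·50000) = -86112/48828125 m
Load 4 — applied couple M₀=9 kN·m at a=8 m (b=L-a=4):
  y_4 = (R_Ax³/6 - M_Ax²/2)/EI  [x≤a] with R_A=1, M_A=3 = (1·(24/5)³/6 - 3·(24/5)²/2)/50000 = -126/390625 m
Superposition: y = Σ y_i = 82818/48828125 m ≈ 0.001696 m

y(24/5) = 82818/48828125 m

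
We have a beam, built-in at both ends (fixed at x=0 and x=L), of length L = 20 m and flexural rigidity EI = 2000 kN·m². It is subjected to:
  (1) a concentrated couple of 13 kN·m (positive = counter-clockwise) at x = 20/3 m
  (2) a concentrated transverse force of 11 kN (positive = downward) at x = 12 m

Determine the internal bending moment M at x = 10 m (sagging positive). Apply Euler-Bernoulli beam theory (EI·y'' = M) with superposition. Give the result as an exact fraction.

M(10) = 199/15 kN·m

Load 1 — applied couple M₀=13 kN·m at a=20/3 m (b=L-a=40/3):
  M_1 = R_Ax - M_A - M₀  [x>a] with R_A=13/15, M_A=0 = (13/15)·10 - 0 - 13 = -13/3 kN·m
Load 2 — point force P=11 kN at a=12 m (b=L-a=8):
  M_2 = Pb²(3a+b)x/L³ - Pab²/L²  [x≤a] = 11·8²·(3·12+8)·10/20³ - 11·12·8²/20² = 88/5 kN·m
Superposition: M = Σ M_i = 199/15 kN·m ≈ 13.266667 kN·m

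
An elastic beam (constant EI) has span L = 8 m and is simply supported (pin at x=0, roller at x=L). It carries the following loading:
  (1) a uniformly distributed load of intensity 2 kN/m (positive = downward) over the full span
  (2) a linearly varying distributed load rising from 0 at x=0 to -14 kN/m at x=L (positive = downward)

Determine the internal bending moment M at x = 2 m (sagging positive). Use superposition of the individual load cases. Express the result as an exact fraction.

M(2) = -23 kN·m

Load 1 — uniform load w=2 kN/m over full span:
  M_1 = wx(L-x)/2 = 2·2·(8-2)/2 = 12 kN·m
Load 2 — triangular load w₀=-14 kN/m (0→w₀ over full span):
  M_2 = w₀Lx/6 - w₀x³/(6L) = (-14)·8·2/6 - (-14)·2³/(6·8) = -35 kN·m
Superposition: M = Σ M_i = -23 kN·m ≈ -23.000000 kN·m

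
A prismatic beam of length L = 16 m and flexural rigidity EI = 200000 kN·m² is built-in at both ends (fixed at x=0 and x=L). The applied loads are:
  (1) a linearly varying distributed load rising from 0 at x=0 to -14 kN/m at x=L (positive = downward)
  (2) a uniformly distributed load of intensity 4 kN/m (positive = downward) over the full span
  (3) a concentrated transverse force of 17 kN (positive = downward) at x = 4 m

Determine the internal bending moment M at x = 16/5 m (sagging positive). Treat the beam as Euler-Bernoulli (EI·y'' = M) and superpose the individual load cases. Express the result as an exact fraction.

M(16/5) = 10481/500 kN·m

Load 1 — triangular load w₀=-14 kN/m (0→w₀ over full span):
  M_1 = 3w₀Lx/20 - w₀L²/30 - w₀x³/(6L) = 3·(-14)·16·(16/5)/20 - (-14)·16²/30 - (-14)·(16/5)³/(6·16) = 6272/375 kN·m
Load 2 — uniform load w=4 kN/m over full span:
  M_2 = wLx/2 - wL²/12 - wx²/2 = 4·16·(16/5)/2 - 4·16²/12 - 4·(16/5)²/2 = -256/75 kN·m
Load 3 — point force P=17 kN at a=4 m (b=L-a=12):
  M_3 = Pb²(3a+b)x/L³ - Pab²/L²  [x≤a] = 17·12²·(3·4+12)·(16/5)/16³ - 17·4·12²/16² = 153/20 kN·m
Superposition: M = Σ M_i = 10481/500 kN·m ≈ 20.962000 kN·m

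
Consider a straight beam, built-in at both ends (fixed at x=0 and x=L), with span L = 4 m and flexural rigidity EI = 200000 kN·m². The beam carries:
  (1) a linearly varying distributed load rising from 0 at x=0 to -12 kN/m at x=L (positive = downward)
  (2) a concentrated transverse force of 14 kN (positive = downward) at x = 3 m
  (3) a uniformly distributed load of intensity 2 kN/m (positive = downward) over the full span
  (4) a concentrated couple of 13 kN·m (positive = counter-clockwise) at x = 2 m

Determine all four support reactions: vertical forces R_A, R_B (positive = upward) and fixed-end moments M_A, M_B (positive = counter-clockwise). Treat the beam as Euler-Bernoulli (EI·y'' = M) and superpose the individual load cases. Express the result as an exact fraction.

Load 1 — triangular load w₀=-12 kN/m (0→w₀ over full span):
  R_A = 3w₀L/20 = 3·(-12)·4/20 = -36/5 kN
  M_A = w₀L²/30 = (-12)·4²/30 = -32/5 kN·m
  R_B = 7w₀L/20 = 7·(-12)·4/20 = -84/5 kN
  M_B = -w₀L²/20 = -(-12)·4²/20 = 48/5 kN·m
Load 2 — point force P=14 kN at a=3 m (b=L-a=1):
  R_A = Pb²(3a+b)/L³ = 14·1²·(3·3+1)/4³ = 35/16 kN
  M_A = Pab²/L² = 14·3·1²/4² = 21/8 kN·m
  R_B = Pa²(a+3b)/L³ = 14·3²·(3+3·1)/4³ = 189/16 kN
  M_B = -Pa²b/L² = -14·3²·1/4² = -63/8 kN·m
Load 3 — uniform load w=2 kN/m over full span:
  R_A = wL/2 = 2·4/2 = 4 kN
  M_A = wL²/12 = 2·4²/12 = 8/3 kN·m
  R_B = wL/2 = 2·4/2 = 4 kN
  M_B = -wL²/12 = -2·4²/12 = -8/3 kN·m
Load 4 — applied couple M₀=13 kN·m at a=2 m (b=L-a=2):
  R_A = 6M₀ab/L³ = 6·13·2·2/4³ = 39/8 kN
  M_A = M₀b(2a-b)/L² = 13·2·(2·2-2)/4² = 13/4 kN·m
  R_B = -6M₀ab/L³ = -6·13·2·2/4³ = -39/8 kN
  M_B = M₀a(2b-a)/L² = 13·2·(2·2-2)/4² = 13/4 kN·m
Superposition: R_A = 309/80 kN, M_A = 257/120 kN·m, R_B = -469/80 kN, M_B = 277/120 kN·m

R_A = 309/80 kN, M_A = 257/120 kN·m, R_B = -469/80 kN, M_B = 277/120 kN·m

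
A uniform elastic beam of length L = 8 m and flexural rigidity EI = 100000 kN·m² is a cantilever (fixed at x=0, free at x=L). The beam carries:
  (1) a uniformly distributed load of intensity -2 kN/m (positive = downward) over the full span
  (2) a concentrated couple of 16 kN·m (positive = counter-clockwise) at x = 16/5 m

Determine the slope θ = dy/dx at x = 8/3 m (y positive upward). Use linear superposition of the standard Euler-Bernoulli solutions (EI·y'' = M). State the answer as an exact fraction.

θ(8/3) = 412/253125 rad

Load 1 — uniform load w=-2 kN/m over full span:
  θ_1 = -wx(x²-3Lx+3L²)/(6EI) = -(-2)·(8/3)·((8/3)²-3·8·(8/3)+3·8²)/(6·100000) = 304/253125 rad
Load 2 — applied couple M₀=16 kN·m at a=16/5 m (b=L-a=24/5):
  θ_2 = M₀x/EI  [x≤a] = 16·(8/3)/100000 = 4/9375 rad
Superposition: θ = Σ θ_i = 412/253125 rad ≈ 0.001628 rad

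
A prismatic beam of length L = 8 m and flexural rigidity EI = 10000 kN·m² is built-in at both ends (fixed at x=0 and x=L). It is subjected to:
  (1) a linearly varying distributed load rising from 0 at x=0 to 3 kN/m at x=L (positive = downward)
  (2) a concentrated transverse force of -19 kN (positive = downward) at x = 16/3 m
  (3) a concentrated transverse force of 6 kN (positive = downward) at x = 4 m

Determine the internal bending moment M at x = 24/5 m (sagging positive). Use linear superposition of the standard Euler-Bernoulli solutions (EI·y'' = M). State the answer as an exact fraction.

Load 1 — triangular load w₀=3 kN/m (0→w₀ over full span):
  M_1 = 3w₀Lx/20 - w₀L²/30 - w₀x³/(6L) = 3·3·8·(24/5)/20 - 3·8²/30 - 3·(24/5)³/(6·8) = 496/125 kN·m
Load 2 — point force P=-19 kN at a=16/3 m (b=L-a=8/3):
  M_2 = Pb²(3a+b)x/L³ - Pab²/L²  [x≤a] = (-19)·(8/3)²·(3·(16/3)+(8/3))·(24/5)/8³ - (-19)·(16/3)·(8/3)²/8² = -1672/135 kN·m
Load 3 — point force P=6 kN at a=4 m (b=L-a=4):
  M_3 = Pa²(a+3b)(L-x)/L³ - Pa²b/L²  [x>a] = 6·4²·(4+3·4)·(8-(24/5))/8³ - 6·4²·4/8² = 18/5 kN·m
Superposition: M = Σ M_i = -16258/3375 kN·m ≈ -4.817185 kN·m

M(24/5) = -16258/3375 kN·m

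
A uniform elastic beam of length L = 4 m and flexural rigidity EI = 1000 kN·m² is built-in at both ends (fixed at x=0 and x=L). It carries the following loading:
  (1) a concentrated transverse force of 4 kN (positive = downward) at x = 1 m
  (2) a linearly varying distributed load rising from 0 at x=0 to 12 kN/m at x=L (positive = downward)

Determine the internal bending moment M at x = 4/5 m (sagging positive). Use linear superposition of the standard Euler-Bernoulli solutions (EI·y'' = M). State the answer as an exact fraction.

Load 1 — point force P=4 kN at a=1 m (b=L-a=3):
  M_1 = Pb²(3a+b)x/L³ - Pab²/L²  [x≤a] = 4·3²·(3·1+3)·(4/5)/4³ - 4·1·3²/4² = 9/20 kN·m
Load 2 — triangular load w₀=12 kN/m (0→w₀ over full span):
  M_2 = 3w₀Lx/20 - w₀L²/30 - w₀x³/(6L) = 3·12·4·(4/5)/20 - 12·4²/30 - 12·(4/5)³/(6·4) = -112/125 kN·m
Superposition: M = Σ M_i = -223/500 kN·m ≈ -0.446000 kN·m

M(4/5) = -223/500 kN·m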